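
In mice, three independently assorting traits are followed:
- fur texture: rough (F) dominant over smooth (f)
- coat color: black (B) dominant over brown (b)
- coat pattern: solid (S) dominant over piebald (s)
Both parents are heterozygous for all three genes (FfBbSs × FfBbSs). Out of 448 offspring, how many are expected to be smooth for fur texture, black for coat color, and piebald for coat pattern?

Trihybrid cross: FfBbSs × FfBbSs
Each trait segregates independently with a 3:1 phenotypic ratio, so each gene contributes 3/4 (dominant) or 1/4 (recessive).
Target: smooth (fur texture), black (coat color), piebald (coat pattern)
Probability = product of independent per-trait probabilities
= 1/4 × 3/4 × 1/4 = 3/64
Expected count = 3/64 × 448 = 21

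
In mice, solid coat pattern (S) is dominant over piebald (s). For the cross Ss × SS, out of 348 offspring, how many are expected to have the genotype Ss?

Punnett square for Ss × SS:
Offspring genotypes: 2 SS, 2 Ss
Total offspring: 4
Count with target: 2
Probability: 2/4 = 1/2
Expected count = 1/2 × 348 = 174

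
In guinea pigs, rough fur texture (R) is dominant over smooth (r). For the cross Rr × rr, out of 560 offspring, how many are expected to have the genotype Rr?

Punnett square for Rr × rr:
Offspring genotypes: 2 Rr, 2 rr
Total offspring: 4
Count with target: 2
Probability: 2/4 = 1/2
Expected count = 1/2 × 560 = 280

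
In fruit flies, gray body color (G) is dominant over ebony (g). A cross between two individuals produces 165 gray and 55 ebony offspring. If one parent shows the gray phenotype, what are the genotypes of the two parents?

Observed offspring: 165 gray, 55 ebony
The observed ratio simplifies to 3:1. Ebony (gg) offspring appear, so each parent must contribute one g allele. The parent stated to show gray carries G, so it is Gg. The other parent is then either Gg or gg: Gg × gg would give a 1:1 split, whereas Gg × Gg gives 3:1 — matching the data. So both parents are heterozygous (Gg × Gg).
Parent genotypes: Gg × Gg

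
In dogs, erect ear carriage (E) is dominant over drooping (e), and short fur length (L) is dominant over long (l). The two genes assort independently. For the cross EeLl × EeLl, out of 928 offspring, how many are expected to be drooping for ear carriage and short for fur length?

Dihybrid cross EeLl × EeLl — consider each gene separately:
ear carriage: Ee × Ee → 1 EE, 2 Ee, 1 ee → 3 E_ : 1 ee (out of 4)
fur length: Ll × Ll → 1 LL, 2 Ll, 1 ll → 3 L_ : 1 ll (out of 4)
Looking for: drooping (ee) and short (L_)
P(drooping) = 1/4, P(short) = 3/4
P(both) = 1/4 × 3/4 = 3/16
Expected count = 3/16 × 928 = 174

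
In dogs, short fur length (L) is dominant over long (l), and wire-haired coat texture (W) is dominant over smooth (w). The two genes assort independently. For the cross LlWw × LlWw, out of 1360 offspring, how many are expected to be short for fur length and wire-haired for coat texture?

Dihybrid cross LlWw × LlWw — consider each gene separately:
fur length: Ll × Ll → 1 LL, 2 Ll, 1 ll → 3 L_ : 1 ll (out of 4)
coat texture: Ww × Ww → 1 WW, 2 Ww, 1 ww → 3 W_ : 1 ww (out of 4)
Looking for: short (L_) and wire-haired (W_)
P(short) = 3/4, P(wire-haired) = 3/4
P(both) = 3/4 × 3/4 = 9/16
Expected count = 9/16 × 1360 = 765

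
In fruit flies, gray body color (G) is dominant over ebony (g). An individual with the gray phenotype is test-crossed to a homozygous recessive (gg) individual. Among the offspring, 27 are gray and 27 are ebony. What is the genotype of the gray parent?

Test cross: ? × gg
Offspring: 27 gray, 27 ebony — approximately 1:1.
A 1:1 ratio in a test cross indicates the unknown parent is heterozygous (Gg).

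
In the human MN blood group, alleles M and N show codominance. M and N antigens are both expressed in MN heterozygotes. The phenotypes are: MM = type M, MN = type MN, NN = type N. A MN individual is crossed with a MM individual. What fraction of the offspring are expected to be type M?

Punnett square for MN × MM:
Offspring genotypes: 2 MM, 2 MN
Phenotype counts: 2 type M, 2 type MN
type M: 2 out of 4
Probability: 2/4 = 1/2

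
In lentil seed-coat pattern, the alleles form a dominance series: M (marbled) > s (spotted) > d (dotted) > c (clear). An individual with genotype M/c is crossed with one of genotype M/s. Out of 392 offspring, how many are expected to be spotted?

Cross: M/c × M/s
Allele dominance: M > s > d > c
Offspring genotypes: 1 M/M, 1 M/s, 1 M/c, 1 s/c
Phenotype counts: 3 marbled, 1 spotted
spotted: 1 out of 4 → fraction 1/4
Expected count = 1/4 × 392 = 98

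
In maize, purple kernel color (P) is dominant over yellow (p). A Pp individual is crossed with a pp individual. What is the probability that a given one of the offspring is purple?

Punnett square for Pp × pp:
Offspring genotypes: 2 Pp, 2 pp
purple: 2, yellow: 2
purple: 2 out of 4
Probability: 2/4 = 1/2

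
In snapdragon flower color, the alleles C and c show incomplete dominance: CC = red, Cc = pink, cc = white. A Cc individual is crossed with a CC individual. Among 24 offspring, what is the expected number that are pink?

Punnett square for Cc × CC:
Offspring genotypes: 2 CC, 2 Cc
Phenotype counts: 2 red, 2 pink
pink: 2 out of 4 → fraction 1/2
Expected count = 1/2 × 24 = 12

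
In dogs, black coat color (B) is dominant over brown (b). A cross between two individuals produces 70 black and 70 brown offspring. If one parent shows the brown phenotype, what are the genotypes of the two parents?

Observed offspring: 70 black, 70 brown
The observed ratio simplifies to 1:1. One parent shows brown, so its genotype must be bb. A 1:1 offspring split requires the other parent to be heterozygous (Bb).
Parent genotypes: bb × Bb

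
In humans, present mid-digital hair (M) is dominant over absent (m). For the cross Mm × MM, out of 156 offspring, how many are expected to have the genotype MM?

Punnett square for Mm × MM:
Offspring genotypes: 2 MM, 2 Mm
Total offspring: 4
Count with target: 2
Probability: 2/4 = 1/2
Expected count = 1/2 × 156 = 78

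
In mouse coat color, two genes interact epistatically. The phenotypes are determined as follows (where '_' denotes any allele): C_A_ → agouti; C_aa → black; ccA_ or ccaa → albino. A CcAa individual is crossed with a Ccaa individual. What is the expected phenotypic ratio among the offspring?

Cross: CcAa × Ccaa — consider each gene separately:
C gene: Cc × Cc → 1 CC, 2 Cc, 1 cc → 3 C_ : 1 cc (out of 4)
A gene: Aa × aa → 2 Aa, 2 aa → 2 A_ : 2 aa (out of 4)
Genotype classes (out of 4 × 4 = 16): C_A_ = 3×2 = 6; C_aa = 3×2 = 6; ccA_ = 1×2 = 2; ccaa = 1×2 = 2
Apply the phenotype rules: C_A_ (6) → agouti; C_aa (6) → black; ccA_ (2) + ccaa (2) → albino
Phenotype counts (out of 16): 6 agouti, 6 black, 4 albino
Ratio: 3 agouti : 3 black : 2 albino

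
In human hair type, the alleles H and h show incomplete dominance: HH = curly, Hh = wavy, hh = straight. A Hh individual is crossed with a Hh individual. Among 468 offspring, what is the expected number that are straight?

Punnett square for Hh × Hh:
Offspring genotypes: 1 HH, 2 Hh, 1 hh
Phenotype counts: 1 curly, 2 wavy, 1 straight
straight: 1 out of 4 → fraction 1/4
Expected count = 1/4 × 468 = 117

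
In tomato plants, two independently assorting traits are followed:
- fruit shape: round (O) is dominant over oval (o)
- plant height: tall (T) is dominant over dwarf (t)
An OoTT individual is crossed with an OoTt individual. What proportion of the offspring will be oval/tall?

Dihybrid cross OoTT × OoTt — consider each gene separately:
fruit shape: Oo × Oo → 1 OO, 2 Oo, 1 oo → 3 O_ : 1 oo (out of 4)
plant height: TT × Tt → 2 TT, 2 Tt → 4 T_ (out of 4)
Combine (counts out of 4 × 4 = 16): round/tall (O_T_) = 3×4 = 12; oval/tall (ooT_) = 1×4 = 4
Phenotype counts (out of 16): 12 round/tall, 4 oval/tall
oval/tall: 4 out of 16
Probability: 4/16 = 1/4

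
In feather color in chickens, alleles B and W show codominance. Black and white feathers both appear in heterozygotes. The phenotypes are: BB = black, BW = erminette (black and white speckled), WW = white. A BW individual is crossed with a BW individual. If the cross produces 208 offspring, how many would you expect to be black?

Punnett square for BW × BW:
Offspring genotypes: 1 BB, 2 BW, 1 WW
Phenotype counts: 1 black, 2 erminette (black and white speckled), 1 white
black: 1 out of 4 → fraction 1/4
Expected count = 1/4 × 208 = 52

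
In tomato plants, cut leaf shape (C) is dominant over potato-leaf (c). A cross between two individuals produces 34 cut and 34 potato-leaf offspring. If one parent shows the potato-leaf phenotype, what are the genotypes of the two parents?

Observed offspring: 34 cut, 34 potato-leaf
The observed ratio simplifies to 1:1. One parent shows potato-leaf, so its genotype must be cc. A 1:1 offspring split requires the other parent to be heterozygous (Cc).
Parent genotypes: cc × Cc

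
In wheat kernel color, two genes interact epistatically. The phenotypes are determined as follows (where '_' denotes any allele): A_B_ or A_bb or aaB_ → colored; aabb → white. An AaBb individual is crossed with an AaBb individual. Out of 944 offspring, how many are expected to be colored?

Cross: AaBb × AaBb — consider each gene separately:
A gene: Aa × Aa → 1 AA, 2 Aa, 1 aa → 3 A_ : 1 aa (out of 4)
B gene: Bb × Bb → 1 BB, 2 Bb, 1 bb → 3 B_ : 1 bb (out of 4)
Genotype classes (out of 4 × 4 = 16): A_B_ = 3×3 = 9; A_bb = 3×1 = 3; aaB_ = 1×3 = 3; aabb = 1×1 = 1
Apply the phenotype rules: A_B_ (9) + A_bb (3) + aaB_ (3) → colored; aabb (1) → white
Phenotype counts (out of 16): 15 colored, 1 white
colored: 15 out of 16 → fraction 15/16
Expected count = 15/16 × 944 = 885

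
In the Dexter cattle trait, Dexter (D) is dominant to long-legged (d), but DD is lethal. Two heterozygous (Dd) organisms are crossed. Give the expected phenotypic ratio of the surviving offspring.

Cross: Dd × Dd
Punnett square offspring (before lethality): 1 DD, 2 Dd, 1 dd
The DD genotype is lethal (embryos die); surviving offspring: 2 Dd, 1 dd
Ratio: 2 Dexter (short-legged) : 1 long-legged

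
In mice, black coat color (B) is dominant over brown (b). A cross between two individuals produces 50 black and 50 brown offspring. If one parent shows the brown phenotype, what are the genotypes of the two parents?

Observed offspring: 50 black, 50 brown
The observed ratio simplifies to 1:1. One parent shows brown, so its genotype must be bb. A 1:1 offspring split requires the other parent to be heterozygous (Bb).
Parent genotypes: bb × Bb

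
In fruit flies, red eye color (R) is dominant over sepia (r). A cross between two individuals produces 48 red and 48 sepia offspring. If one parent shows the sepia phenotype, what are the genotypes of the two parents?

Observed offspring: 48 red, 48 sepia
The observed ratio simplifies to 1:1. One parent shows sepia, so its genotype must be rr. A 1:1 offspring split requires the other parent to be heterozygous (Rr).
Parent genotypes: rr × Rr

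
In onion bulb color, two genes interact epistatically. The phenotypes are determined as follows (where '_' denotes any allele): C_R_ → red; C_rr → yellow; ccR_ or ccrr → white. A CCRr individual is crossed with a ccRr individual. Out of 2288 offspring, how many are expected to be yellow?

Cross: CCRr × ccRr — consider each gene separately:
C gene: CC × cc → 4 Cc → 4 C_ (out of 4)
R gene: Rr × Rr → 1 RR, 2 Rr, 1 rr → 3 R_ : 1 rr (out of 4)
Genotype classes (out of 4 × 4 = 16): C_R_ = 4×3 = 12; C_rr = 4×1 = 4
Apply the phenotype rules: C_R_ (12) → red; C_rr (4) → yellow
Phenotype counts (out of 16): 12 red, 4 yellow
yellow: 4 out of 16 → fraction 1/4
Expected count = 1/4 × 2288 = 572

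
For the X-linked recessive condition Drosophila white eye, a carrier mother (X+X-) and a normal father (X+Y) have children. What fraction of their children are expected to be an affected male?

Cross: X+X- × X+Y
Offspring: 1 X+X+, 1 X+Y, 1 X+X-, 1 X-Y
Probability of an affected male: 1/4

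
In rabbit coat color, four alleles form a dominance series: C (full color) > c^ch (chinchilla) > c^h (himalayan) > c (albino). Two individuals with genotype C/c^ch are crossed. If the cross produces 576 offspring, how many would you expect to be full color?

Cross: C/c^ch × C/c^ch
Allele dominance: C > c^ch > c^h > c
Offspring genotypes: 1 C/C, 2 C/c^ch, 1 c^ch/c^ch
Phenotype counts: 3 full color, 1 chinchilla
full color: 3 out of 4 → fraction 3/4
Expected count = 3/4 × 576 = 432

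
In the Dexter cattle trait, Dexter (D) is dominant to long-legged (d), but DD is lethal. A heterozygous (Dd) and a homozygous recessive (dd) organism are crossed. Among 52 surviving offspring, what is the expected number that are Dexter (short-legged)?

Cross: Dd × dd
Punnett square offspring (before lethality): 2 Dd, 2 dd
No DD offspring are produced in this cross.
Dexter (short-legged): 2 out of 4 → fraction 1/2
Expected count = 1/2 × 52 = 26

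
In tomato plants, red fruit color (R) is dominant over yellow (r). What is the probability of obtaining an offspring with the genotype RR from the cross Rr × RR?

Punnett square for Rr × RR:
Offspring genotypes: 2 RR, 2 Rr
Total offspring: 4
Count with target: 2
Probability: 2/4 = 1/2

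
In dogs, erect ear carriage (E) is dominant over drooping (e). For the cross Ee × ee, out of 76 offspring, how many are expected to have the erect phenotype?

Punnett square for Ee × ee:
Offspring genotypes: 2 Ee, 2 ee
Total offspring: 4
Count with target: 2
Probability: 2/4 = 1/2
Expected count = 1/2 × 76 = 38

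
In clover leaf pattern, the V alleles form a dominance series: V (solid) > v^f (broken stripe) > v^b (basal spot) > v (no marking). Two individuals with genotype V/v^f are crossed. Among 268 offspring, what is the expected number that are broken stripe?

Cross: V/v^f × V/v^f
Allele dominance: V > v^f > v^b > v
Offspring genotypes: 1 V/V, 2 V/v^f, 1 v^f/v^f
Phenotype counts: 3 solid, 1 broken stripe
broken stripe: 1 out of 4 → fraction 1/4
Expected count = 1/4 × 268 = 67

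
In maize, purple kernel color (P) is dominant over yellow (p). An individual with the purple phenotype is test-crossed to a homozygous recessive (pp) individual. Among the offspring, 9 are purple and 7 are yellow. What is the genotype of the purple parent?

Test cross: ? × pp
Offspring: 9 purple, 7 yellow — approximately 1:1.
A 1:1 ratio in a test cross indicates the unknown parent is heterozygous (Pp).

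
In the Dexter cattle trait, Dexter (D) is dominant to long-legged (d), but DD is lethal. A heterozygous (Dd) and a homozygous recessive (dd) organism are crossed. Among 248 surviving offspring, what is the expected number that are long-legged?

Cross: Dd × dd
Punnett square offspring (before lethality): 2 Dd, 2 dd
No DD offspring are produced in this cross.
long-legged: 2 out of 4 → fraction 1/2
Expected count = 1/2 × 248 = 124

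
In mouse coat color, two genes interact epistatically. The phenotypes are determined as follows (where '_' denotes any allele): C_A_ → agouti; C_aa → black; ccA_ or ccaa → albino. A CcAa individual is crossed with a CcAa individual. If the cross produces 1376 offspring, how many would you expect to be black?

Cross: CcAa × CcAa — consider each gene separately:
C gene: Cc × Cc → 1 CC, 2 Cc, 1 cc → 3 C_ : 1 cc (out of 4)
A gene: Aa × Aa → 1 AA, 2 Aa, 1 aa → 3 A_ : 1 aa (out of 4)
Genotype classes (out of 4 × 4 = 16): C_A_ = 3×3 = 9; C_aa = 3×1 = 3; ccA_ = 1×3 = 3; ccaa = 1×1 = 1
Apply the phenotype rules: C_A_ (9) → agouti; C_aa (3) → black; ccA_ (3) + ccaa (1) → albino
Phenotype counts (out of 16): 9 agouti, 3 black, 4 albino
black: 3 out of 16 → fraction 3/16
Expected count = 3/16 × 1376 = 258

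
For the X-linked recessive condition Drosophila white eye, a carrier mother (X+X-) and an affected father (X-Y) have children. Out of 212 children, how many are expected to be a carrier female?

Cross: X+X- × X-Y
Offspring: 1 X+X-, 1 X+Y, 1 X-X-, 1 X-Y
Probability of a carrier female: 1/4
Expected count = 1/4 × 212 = 53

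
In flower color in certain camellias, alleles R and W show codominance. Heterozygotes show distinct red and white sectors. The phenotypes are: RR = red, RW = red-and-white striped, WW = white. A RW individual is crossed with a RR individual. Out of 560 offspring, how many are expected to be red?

Punnett square for RW × RR:
Offspring genotypes: 2 RR, 2 RW
Phenotype counts: 2 red, 2 red-and-white striped
red: 2 out of 4 → fraction 1/2
Expected count = 1/2 × 560 = 280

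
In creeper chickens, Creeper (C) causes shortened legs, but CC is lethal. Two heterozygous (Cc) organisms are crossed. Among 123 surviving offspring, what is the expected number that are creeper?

Cross: Cc × Cc
Punnett square offspring (before lethality): 1 CC, 2 Cc, 1 cc
The CC genotype is lethal (embryos die); surviving offspring: 2 Cc, 1 cc
creeper: 2 out of 3 → fraction 2/3
Expected count = 2/3 × 123 = 82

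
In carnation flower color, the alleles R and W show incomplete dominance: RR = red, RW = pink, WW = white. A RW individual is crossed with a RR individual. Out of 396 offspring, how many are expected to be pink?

Punnett square for RW × RR:
Offspring genotypes: 2 RR, 2 RW
Phenotype counts: 2 red, 2 pink
pink: 2 out of 4 → fraction 1/2
Expected count = 1/2 × 396 = 198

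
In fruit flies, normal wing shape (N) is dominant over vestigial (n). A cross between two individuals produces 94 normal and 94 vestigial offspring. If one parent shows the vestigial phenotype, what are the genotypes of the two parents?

Observed offspring: 94 normal, 94 vestigial
The observed ratio simplifies to 1:1. One parent shows vestigial, so its genotype must be nn. A 1:1 offspring split requires the other parent to be heterozygous (Nn).
Parent genotypes: nn × Nn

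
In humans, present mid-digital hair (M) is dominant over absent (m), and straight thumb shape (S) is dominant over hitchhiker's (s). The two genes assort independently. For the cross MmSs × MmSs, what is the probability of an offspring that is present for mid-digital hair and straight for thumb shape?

Dihybrid cross MmSs × MmSs — consider each gene separately:
mid-digital hair: Mm × Mm → 1 MM, 2 Mm, 1 mm → 3 M_ : 1 mm (out of 4)
thumb shape: Ss × Ss → 1 SS, 2 Ss, 1 ss → 3 S_ : 1 ss (out of 4)
Looking for: present (M_) and straight (S_)
P(present) = 3/4, P(straight) = 3/4
P(both) = 3/4 × 3/4 = 9/16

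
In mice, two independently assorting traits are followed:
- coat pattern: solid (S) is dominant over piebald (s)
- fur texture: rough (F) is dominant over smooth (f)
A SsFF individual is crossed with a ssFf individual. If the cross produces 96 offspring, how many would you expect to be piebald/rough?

Dihybrid cross SsFF × ssFf — consider each gene separately:
coat pattern: Ss × ss → 2 Ss, 2 ss → 2 S_ : 2 ss (out of 4)
fur texture: FF × Ff → 2 FF, 2 Ff → 4 F_ (out of 4)
Combine (counts out of 4 × 4 = 16): solid/rough (S_F_) = 2×4 = 8; piebald/rough (ssF_) = 2×4 = 8
Phenotype counts (out of 16): 8 solid/rough, 8 piebald/rough
piebald/rough: 8 out of 16 → fraction 1/2
Expected count = 1/2 × 96 = 48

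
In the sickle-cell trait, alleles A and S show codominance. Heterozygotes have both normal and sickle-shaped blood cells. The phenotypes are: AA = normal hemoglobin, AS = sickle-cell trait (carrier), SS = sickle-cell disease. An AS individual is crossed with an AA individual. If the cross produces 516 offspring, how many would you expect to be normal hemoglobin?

Punnett square for AS × AA:
Offspring genotypes: 2 AA, 2 AS
Phenotype counts: 2 normal hemoglobin, 2 sickle-cell trait (carrier)
normal hemoglobin: 2 out of 4 → fraction 1/2
Expected count = 1/2 × 516 = 258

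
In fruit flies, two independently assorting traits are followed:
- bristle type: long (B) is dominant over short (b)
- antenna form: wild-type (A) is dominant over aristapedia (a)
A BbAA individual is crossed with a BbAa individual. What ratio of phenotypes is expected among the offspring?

Dihybrid cross BbAA × BbAa — consider each gene separately:
bristle type: Bb × Bb → 1 BB, 2 Bb, 1 bb → 3 B_ : 1 bb (out of 4)
antenna form: AA × Aa → 2 AA, 2 Aa → 4 A_ (out of 4)
Combine (counts out of 4 × 4 = 16): long/wild-type (B_A_) = 3×4 = 12; short/wild-type (bbA_) = 1×4 = 4
Phenotype counts (out of 16): 12 long/wild-type, 4 short/wild-type
Ratio: 3 long/wild-type : 1 short/wild-type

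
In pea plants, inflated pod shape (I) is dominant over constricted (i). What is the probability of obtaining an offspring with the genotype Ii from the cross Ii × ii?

Punnett square for Ii × ii:
Offspring genotypes: 2 Ii, 2 ii
Total offspring: 4
Count with target: 2
Probability: 2/4 = 1/2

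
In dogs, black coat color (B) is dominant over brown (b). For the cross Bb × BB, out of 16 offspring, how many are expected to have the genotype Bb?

Punnett square for Bb × BB:
Offspring genotypes: 2 BB, 2 Bb
Total offspring: 4
Count with target: 2
Probability: 2/4 = 1/2
Expected count = 1/2 × 16 = 8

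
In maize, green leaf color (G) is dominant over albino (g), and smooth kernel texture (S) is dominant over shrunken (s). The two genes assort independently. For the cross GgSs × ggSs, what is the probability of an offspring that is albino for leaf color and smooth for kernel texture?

Dihybrid cross GgSs × ggSs — consider each gene separately:
leaf color: Gg × gg → 2 Gg, 2 gg → 2 G_ : 2 gg (out of 4)
kernel texture: Ss × Ss → 1 SS, 2 Ss, 1 ss → 3 S_ : 1 ss (out of 4)
Looking for: albino (gg) and smooth (S_)
P(albino) = 2/4, P(smooth) = 3/4
P(both) = 2/4 × 3/4 = 6/16 = 3/8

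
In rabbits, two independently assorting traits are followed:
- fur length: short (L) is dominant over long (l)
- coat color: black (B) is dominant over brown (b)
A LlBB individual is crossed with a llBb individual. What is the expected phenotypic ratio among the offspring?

Dihybrid cross LlBB × llBb — consider each gene separately:
fur length: Ll × ll → 2 Ll, 2 ll → 2 L_ : 2 ll (out of 4)
coat color: BB × Bb → 2 BB, 2 Bb → 4 B_ (out of 4)
Combine (counts out of 4 × 4 = 16): short/black (L_B_) = 2×4 = 8; long/black (llB_) = 2×4 = 8
Phenotype counts (out of 16): 8 short/black, 8 long/black
Ratio: 1 short/black : 1 long/black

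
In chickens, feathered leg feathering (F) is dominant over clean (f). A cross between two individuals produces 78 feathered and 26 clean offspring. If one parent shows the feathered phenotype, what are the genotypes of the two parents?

Observed offspring: 78 feathered, 26 clean
The observed ratio simplifies to 3:1. Clean (ff) offspring appear, so each parent must contribute one f allele. The parent stated to show feathered carries F, so it is Ff. The other parent is then either Ff or ff: Ff × ff would give a 1:1 split, whereas Ff × Ff gives 3:1 — matching the data. So both parents are heterozygous (Ff × Ff).
Parent genotypes: Ff × Ff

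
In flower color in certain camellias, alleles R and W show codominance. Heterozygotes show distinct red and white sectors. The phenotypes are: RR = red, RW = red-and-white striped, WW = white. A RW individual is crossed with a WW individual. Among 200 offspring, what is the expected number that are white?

Punnett square for RW × WW:
Offspring genotypes: 2 RW, 2 WW
Phenotype counts: 2 red-and-white striped, 2 white
white: 2 out of 4 → fraction 1/2
Expected count = 1/2 × 200 = 100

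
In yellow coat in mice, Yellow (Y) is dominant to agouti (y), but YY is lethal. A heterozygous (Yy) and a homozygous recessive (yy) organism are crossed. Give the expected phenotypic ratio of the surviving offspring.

Cross: Yy × yy
Punnett square offspring (before lethality): 2 Yy, 2 yy
No YY offspring are produced in this cross.
Ratio: 1 yellow : 1 agouti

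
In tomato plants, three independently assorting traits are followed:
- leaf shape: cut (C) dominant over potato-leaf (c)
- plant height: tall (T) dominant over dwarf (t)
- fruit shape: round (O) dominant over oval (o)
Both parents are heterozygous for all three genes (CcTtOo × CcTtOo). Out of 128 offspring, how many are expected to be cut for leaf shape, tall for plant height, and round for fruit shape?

Trihybrid cross: CcTtOo × CcTtOo
Each trait segregates independently with a 3:1 phenotypic ratio, so each gene contributes 3/4 (dominant) or 1/4 (recessive).
Target: cut (leaf shape), tall (plant height), round (fruit shape)
Probability = product of independent per-trait probabilities
= 3/4 × 3/4 × 3/4 = 27/64
Expected count = 27/64 × 128 = 54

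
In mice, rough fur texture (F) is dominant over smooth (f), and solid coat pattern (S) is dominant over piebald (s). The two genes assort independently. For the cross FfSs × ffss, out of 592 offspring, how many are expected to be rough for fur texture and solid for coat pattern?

Dihybrid cross FfSs × ffss — consider each gene separately:
fur texture: Ff × ff → 2 Ff, 2 ff → 2 F_ : 2 ff (out of 4)
coat pattern: Ss × ss → 2 Ss, 2 ss → 2 S_ : 2 ss (out of 4)
Looking for: rough (F_) and solid (S_)
P(rough) = 2/4, P(solid) = 2/4
P(both) = 2/4 × 2/4 = 4/16 = 1/4
Expected count = 1/4 × 592 = 148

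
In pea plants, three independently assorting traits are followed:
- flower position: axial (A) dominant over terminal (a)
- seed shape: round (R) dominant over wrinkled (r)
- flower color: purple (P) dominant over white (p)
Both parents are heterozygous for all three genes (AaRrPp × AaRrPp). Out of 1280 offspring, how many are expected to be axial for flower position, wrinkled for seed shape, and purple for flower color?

Trihybrid cross: AaRrPp × AaRrPp
Each trait segregates independently with a 3:1 phenotypic ratio, so each gene contributes 3/4 (dominant) or 1/4 (recessive).
Target: axial (flower position), wrinkled (seed shape), purple (flower color)
Probability = product of independent per-trait probabilities
= 3/4 × 1/4 × 3/4 = 9/64
Expected count = 9/64 × 1280 = 180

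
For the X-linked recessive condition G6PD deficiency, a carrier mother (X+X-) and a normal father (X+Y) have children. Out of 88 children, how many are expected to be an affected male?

Cross: X+X- × X+Y
Offspring: 1 X+X+, 1 X+Y, 1 X+X-, 1 X-Y
Probability of an affected male: 1/4
Expected count = 1/4 × 88 = 22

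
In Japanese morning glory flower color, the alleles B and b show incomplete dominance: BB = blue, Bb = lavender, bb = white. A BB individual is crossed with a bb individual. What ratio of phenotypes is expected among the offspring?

Punnett square for BB × bb:
Offspring genotypes: 4 Bb
Phenotype counts: 4 lavender
Ratio: all lavender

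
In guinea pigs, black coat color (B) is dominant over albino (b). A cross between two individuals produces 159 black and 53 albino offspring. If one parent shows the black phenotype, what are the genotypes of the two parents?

Observed offspring: 159 black, 53 albino
The observed ratio simplifies to 3:1. Albino (bb) offspring appear, so each parent must contribute one b allele. The parent stated to show black carries B, so it is Bb. The other parent is then either Bb or bb: Bb × bb would give a 1:1 split, whereas Bb × Bb gives 3:1 — matching the data. So both parents are heterozygous (Bb × Bb).
Parent genotypes: Bb × Bb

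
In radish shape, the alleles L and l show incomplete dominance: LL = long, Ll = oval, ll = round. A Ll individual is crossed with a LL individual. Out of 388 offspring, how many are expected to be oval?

Punnett square for Ll × LL:
Offspring genotypes: 2 LL, 2 Ll
Phenotype counts: 2 long, 2 oval
oval: 2 out of 4 → fraction 1/2
Expected count = 1/2 × 388 = 194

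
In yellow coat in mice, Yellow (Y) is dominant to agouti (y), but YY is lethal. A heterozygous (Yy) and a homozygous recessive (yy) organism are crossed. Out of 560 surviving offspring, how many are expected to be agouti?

Cross: Yy × yy
Punnett square offspring (before lethality): 2 Yy, 2 yy
No YY offspring are produced in this cross.
agouti: 2 out of 4 → fraction 1/2
Expected count = 1/2 × 560 = 280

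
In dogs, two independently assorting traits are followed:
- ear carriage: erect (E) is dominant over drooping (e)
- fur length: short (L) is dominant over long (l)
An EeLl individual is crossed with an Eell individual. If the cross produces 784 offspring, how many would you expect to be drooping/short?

Dihybrid cross EeLl × Eell — consider each gene separately:
ear carriage: Ee × Ee → 1 EE, 2 Ee, 1 ee → 3 E_ : 1 ee (out of 4)
fur length: Ll × ll → 2 Ll, 2 ll → 2 L_ : 2 ll (out of 4)
Combine (counts out of 4 × 4 = 16): erect/short (E_L_) = 3×2 = 6; erect/long (E_ll) = 3×2 = 6; drooping/short (eeL_) = 1×2 = 2; drooping/long (eell) = 1×2 = 2
Phenotype counts (out of 16): 6 erect/short, 6 erect/long, 2 drooping/short, 2 drooping/long
drooping/short: 2 out of 16 → fraction 1/8
Expected count = 1/8 × 784 = 98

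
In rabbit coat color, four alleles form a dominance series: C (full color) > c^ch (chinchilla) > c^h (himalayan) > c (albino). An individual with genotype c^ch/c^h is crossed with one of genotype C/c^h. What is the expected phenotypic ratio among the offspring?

Cross: c^ch/c^h × C/c^h
Allele dominance: C > c^ch > c^h > c
Offspring genotypes: 1 C/c^ch, 1 c^ch/c^h, 1 C/c^h, 1 c^h/c^h
Phenotype counts: 2 full color, 1 chinchilla, 1 himalayan
Ratio: 2 full color : 1 chinchilla : 1 himalayan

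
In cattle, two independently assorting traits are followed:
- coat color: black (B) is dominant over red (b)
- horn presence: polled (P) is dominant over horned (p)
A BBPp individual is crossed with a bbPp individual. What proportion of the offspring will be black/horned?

Dihybrid cross BBPp × bbPp — consider each gene separately:
coat color: BB × bb → 4 Bb → 4 B_ (out of 4)
horn presence: Pp × Pp → 1 PP, 2 Pp, 1 pp → 3 P_ : 1 pp (out of 4)
Combine (counts out of 4 × 4 = 16): black/polled (B_P_) = 4×3 = 12; black/horned (B_pp) = 4×1 = 4
Phenotype counts (out of 16): 12 black/polled, 4 black/horned
black/horned: 4 out of 16
Probability: 4/16 = 1/4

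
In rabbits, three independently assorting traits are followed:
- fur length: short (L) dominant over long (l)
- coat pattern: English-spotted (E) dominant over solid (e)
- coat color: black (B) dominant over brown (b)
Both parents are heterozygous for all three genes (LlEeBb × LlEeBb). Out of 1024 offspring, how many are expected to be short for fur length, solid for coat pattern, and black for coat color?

Trihybrid cross: LlEeBb × LlEeBb
Each trait segregates independently with a 3:1 phenotypic ratio, so each gene contributes 3/4 (dominant) or 1/4 (recessive).
Target: short (fur length), solid (coat pattern), black (coat color)
Probability = product of independent per-trait probabilities
= 3/4 × 1/4 × 3/4 = 9/64
Expected count = 9/64 × 1024 = 144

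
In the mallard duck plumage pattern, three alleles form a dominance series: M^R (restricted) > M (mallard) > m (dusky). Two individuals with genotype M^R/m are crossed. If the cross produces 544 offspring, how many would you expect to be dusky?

Cross: M^R/m × M^R/m
Allele dominance: M^R > M > m
Offspring genotypes: 1 M^R/M^R, 2 M^R/m, 1 m/m
Phenotype counts: 3 restricted, 1 dusky
dusky: 1 out of 4 → fraction 1/4
Expected count = 1/4 × 544 = 136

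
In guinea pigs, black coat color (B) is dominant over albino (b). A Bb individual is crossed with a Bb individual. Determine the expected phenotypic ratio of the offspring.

Punnett square for Bb × Bb:
Offspring genotypes: 1 BB, 2 Bb, 1 bb
black: 3, albino: 1
Ratio: 3:1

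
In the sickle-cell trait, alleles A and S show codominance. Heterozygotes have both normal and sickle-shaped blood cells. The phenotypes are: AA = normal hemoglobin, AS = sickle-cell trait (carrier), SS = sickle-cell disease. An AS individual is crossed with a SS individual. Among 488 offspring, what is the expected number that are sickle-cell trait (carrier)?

Punnett square for AS × SS:
Offspring genotypes: 2 AS, 2 SS
Phenotype counts: 2 sickle-cell trait (carrier), 2 sickle-cell disease
sickle-cell trait (carrier): 2 out of 4 → fraction 1/2
Expected count = 1/2 × 488 = 244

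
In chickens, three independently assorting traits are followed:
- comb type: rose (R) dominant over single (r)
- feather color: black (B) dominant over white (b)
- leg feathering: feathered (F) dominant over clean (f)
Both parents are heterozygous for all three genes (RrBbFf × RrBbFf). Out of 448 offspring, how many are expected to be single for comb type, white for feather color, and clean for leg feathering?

Trihybrid cross: RrBbFf × RrBbFf
Each trait segregates independently with a 3:1 phenotypic ratio, so each gene contributes 3/4 (dominant) or 1/4 (recessive).
Target: single (comb type), white (feather color), clean (leg feathering)
Probability = product of independent per-trait probabilities
= 1/4 × 1/4 × 1/4 = 1/64
Expected count = 1/64 × 448 = 7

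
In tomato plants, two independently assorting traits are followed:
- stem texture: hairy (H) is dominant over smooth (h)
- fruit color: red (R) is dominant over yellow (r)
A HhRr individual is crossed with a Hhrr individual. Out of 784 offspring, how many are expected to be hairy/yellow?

Dihybrid cross HhRr × Hhrr — consider each gene separately:
stem texture: Hh × Hh → 1 HH, 2 Hh, 1 hh → 3 H_ : 1 hh (out of 4)
fruit color: Rr × rr → 2 Rr, 2 rr → 2 R_ : 2 rr (out of 4)
Combine (counts out of 4 × 4 = 16): hairy/red (H_R_) = 3×2 = 6; hairy/yellow (H_rr) = 3×2 = 6; smooth/red (hhR_) = 1×2 = 2; smooth/yellow (hhrr) = 1×2 = 2
Phenotype counts (out of 16): 6 hairy/red, 6 hairy/yellow, 2 smooth/red, 2 smooth/yellow
hairy/yellow: 6 out of 16 → fraction 3/8
Expected count = 3/8 × 784 = 294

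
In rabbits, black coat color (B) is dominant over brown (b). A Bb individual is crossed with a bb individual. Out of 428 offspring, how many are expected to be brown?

Punnett square for Bb × bb:
Offspring genotypes: 2 Bb, 2 bb
black: 2, brown: 2
brown: 2 out of 4 → fraction 1/2
Expected count = 1/2 × 428 = 214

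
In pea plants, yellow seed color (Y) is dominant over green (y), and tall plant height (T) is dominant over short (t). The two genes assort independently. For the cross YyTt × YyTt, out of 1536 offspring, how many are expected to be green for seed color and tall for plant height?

Dihybrid cross YyTt × YyTt — consider each gene separately:
seed color: Yy × Yy → 1 YY, 2 Yy, 1 yy → 3 Y_ : 1 yy (out of 4)
plant height: Tt × Tt → 1 TT, 2 Tt, 1 tt → 3 T_ : 1 tt (out of 4)
Looking for: green (yy) and tall (T_)
P(green) = 1/4, P(tall) = 3/4
P(both) = 1/4 × 3/4 = 3/16
Expected count = 3/16 × 1536 = 288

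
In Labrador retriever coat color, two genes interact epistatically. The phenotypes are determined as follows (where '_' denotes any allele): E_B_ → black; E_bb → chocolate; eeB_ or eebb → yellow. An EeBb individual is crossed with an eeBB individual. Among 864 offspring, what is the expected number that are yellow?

Cross: EeBb × eeBB — consider each gene separately:
E gene: Ee × ee → 2 Ee, 2 ee → 2 E_ : 2 ee (out of 4)
B gene: Bb × BB → 2 BB, 2 Bb → 4 B_ (out of 4)
Genotype classes (out of 4 × 4 = 16): E_B_ = 2×4 = 8; eeB_ = 2×4 = 8
Apply the phenotype rules: E_B_ (8) → black; eeB_ (8) → yellow
Phenotype counts (out of 16): 8 black, 8 yellow
yellow: 8 out of 16 → fraction 1/2
Expected count = 1/2 × 864 = 432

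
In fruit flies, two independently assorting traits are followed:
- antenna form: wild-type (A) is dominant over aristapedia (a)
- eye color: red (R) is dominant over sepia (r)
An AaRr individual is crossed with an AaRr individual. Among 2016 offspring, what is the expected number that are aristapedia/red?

Dihybrid cross AaRr × AaRr — consider each gene separately:
antenna form: Aa × Aa → 1 AA, 2 Aa, 1 aa → 3 A_ : 1 aa (out of 4)
eye color: Rr × Rr → 1 RR, 2 Rr, 1 rr → 3 R_ : 1 rr (out of 4)
Combine (counts out of 4 × 4 = 16): wild-type/red (A_R_) = 3×3 = 9; wild-type/sepia (A_rr) = 3×1 = 3; aristapedia/red (aaR_) = 1×3 = 3; aristapedia/sepia (aarr) = 1×1 = 1
Phenotype counts (out of 16): 9 wild-type/red, 3 wild-type/sepia, 3 aristapedia/red, 1 aristapedia/sepia
aristapedia/red: 3 out of 16 → fraction 3/16
Expected count = 3/16 × 2016 = 378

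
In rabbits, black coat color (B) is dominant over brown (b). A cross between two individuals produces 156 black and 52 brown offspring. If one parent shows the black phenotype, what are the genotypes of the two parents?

Observed offspring: 156 black, 52 brown
The observed ratio simplifies to 3:1. Brown (bb) offspring appear, so each parent must contribute one b allele. The parent stated to show black carries B, so it is Bb. The other parent is then either Bb or bb: Bb × bb would give a 1:1 split, whereas Bb × Bb gives 3:1 — matching the data. So both parents are heterozygous (Bb × Bb).
Parent genotypes: Bb × Bb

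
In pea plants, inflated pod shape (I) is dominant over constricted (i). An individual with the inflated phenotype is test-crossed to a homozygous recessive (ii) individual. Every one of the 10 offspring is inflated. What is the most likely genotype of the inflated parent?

Test cross: ? × ii
All offspring are inflated.
If the unknown parent were heterozygous (Ii), about half of 10 offspring would be constricted; none are. The unknown parent is most likely homozygous dominant (II).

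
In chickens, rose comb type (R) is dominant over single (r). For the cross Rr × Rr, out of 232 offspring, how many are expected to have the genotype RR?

Punnett square for Rr × Rr:
Offspring genotypes: 1 RR, 2 Rr, 1 rr
Total offspring: 4
Count with target: 1
Probability: 1/4
Expected count = 1/4 × 232 = 58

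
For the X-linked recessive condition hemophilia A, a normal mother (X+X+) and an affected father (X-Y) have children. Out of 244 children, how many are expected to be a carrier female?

Cross: X+X+ × X-Y
Offspring: 2 X+X-, 2 X+Y
Probability of a carrier female: 2/4 = 1/2
Expected count = 1/2 × 244 = 122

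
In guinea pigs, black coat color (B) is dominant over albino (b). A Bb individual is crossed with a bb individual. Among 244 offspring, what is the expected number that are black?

Punnett square for Bb × bb:
Offspring genotypes: 2 Bb, 2 bb
black: 2, albino: 2
black: 2 out of 4 → fraction 1/2
Expected count = 1/2 × 244 = 122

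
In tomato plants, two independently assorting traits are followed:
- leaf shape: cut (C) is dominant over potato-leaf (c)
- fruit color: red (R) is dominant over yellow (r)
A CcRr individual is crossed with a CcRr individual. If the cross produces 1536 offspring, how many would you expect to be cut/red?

Dihybrid cross CcRr × CcRr — consider each gene separately:
leaf shape: Cc × Cc → 1 CC, 2 Cc, 1 cc → 3 C_ : 1 cc (out of 4)
fruit color: Rr × Rr → 1 RR, 2 Rr, 1 rr → 3 R_ : 1 rr (out of 4)
Combine (counts out of 4 × 4 = 16): cut/red (C_R_) = 3×3 = 9; cut/yellow (C_rr) = 3×1 = 3; potato-leaf/red (ccR_) = 1×3 = 3; potato-leaf/yellow (ccrr) = 1×1 = 1
Phenotype counts (out of 16): 9 cut/red, 3 cut/yellow, 3 potato-leaf/red, 1 potato-leaf/yellow
cut/red: 9 out of 16 → fraction 9/16
Expected count = 9/16 × 1536 = 864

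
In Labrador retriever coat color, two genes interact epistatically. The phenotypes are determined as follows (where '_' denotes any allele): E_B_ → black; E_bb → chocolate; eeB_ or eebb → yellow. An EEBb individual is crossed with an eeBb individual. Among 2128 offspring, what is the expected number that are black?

Cross: EEBb × eeBb — consider each gene separately:
E gene: EE × ee → 4 Ee → 4 E_ (out of 4)
B gene: Bb × Bb → 1 BB, 2 Bb, 1 bb → 3 B_ : 1 bb (out of 4)
Genotype classes (out of 4 × 4 = 16): E_B_ = 4×3 = 12; E_bb = 4×1 = 4
Apply the phenotype rules: E_B_ (12) → black; E_bb (4) → chocolate
Phenotype counts (out of 16): 12 black, 4 chocolate
black: 12 out of 16 → fraction 3/4
Expected count = 3/4 × 2128 = 1596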